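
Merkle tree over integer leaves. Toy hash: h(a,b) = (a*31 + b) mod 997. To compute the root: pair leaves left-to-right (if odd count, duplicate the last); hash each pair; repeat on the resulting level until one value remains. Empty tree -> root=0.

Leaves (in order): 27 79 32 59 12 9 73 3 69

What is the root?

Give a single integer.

Answer: 213

Derivation:
L0: [27, 79, 32, 59, 12, 9, 73, 3, 69]
L1: h(27,79)=(27*31+79)%997=916 h(32,59)=(32*31+59)%997=54 h(12,9)=(12*31+9)%997=381 h(73,3)=(73*31+3)%997=272 h(69,69)=(69*31+69)%997=214 -> [916, 54, 381, 272, 214]
L2: h(916,54)=(916*31+54)%997=534 h(381,272)=(381*31+272)%997=119 h(214,214)=(214*31+214)%997=866 -> [534, 119, 866]
L3: h(534,119)=(534*31+119)%997=721 h(866,866)=(866*31+866)%997=793 -> [721, 793]
L4: h(721,793)=(721*31+793)%997=213 -> [213]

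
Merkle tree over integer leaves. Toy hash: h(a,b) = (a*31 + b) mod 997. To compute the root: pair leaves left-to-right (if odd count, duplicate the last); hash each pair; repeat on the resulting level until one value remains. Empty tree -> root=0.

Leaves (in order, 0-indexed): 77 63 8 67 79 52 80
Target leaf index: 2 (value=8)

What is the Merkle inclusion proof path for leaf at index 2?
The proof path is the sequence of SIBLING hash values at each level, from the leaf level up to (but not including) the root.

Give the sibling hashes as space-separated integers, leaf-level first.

L0 (leaves): [77, 63, 8, 67, 79, 52, 80], target index=2
L1: h(77,63)=(77*31+63)%997=456 [pair 0] h(8,67)=(8*31+67)%997=315 [pair 1] h(79,52)=(79*31+52)%997=507 [pair 2] h(80,80)=(80*31+80)%997=566 [pair 3] -> [456, 315, 507, 566]
  Sibling for proof at L0: 67
L2: h(456,315)=(456*31+315)%997=493 [pair 0] h(507,566)=(507*31+566)%997=331 [pair 1] -> [493, 331]
  Sibling for proof at L1: 456
L3: h(493,331)=(493*31+331)%997=659 [pair 0] -> [659]
  Sibling for proof at L2: 331
Root: 659
Proof path (sibling hashes from leaf to root): [67, 456, 331]

Answer: 67 456 331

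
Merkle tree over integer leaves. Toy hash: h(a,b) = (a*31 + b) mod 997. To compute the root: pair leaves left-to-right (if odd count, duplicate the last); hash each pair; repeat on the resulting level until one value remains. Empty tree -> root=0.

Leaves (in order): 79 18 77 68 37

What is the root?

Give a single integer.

L0: [79, 18, 77, 68, 37]
L1: h(79,18)=(79*31+18)%997=473 h(77,68)=(77*31+68)%997=461 h(37,37)=(37*31+37)%997=187 -> [473, 461, 187]
L2: h(473,461)=(473*31+461)%997=169 h(187,187)=(187*31+187)%997=2 -> [169, 2]
L3: h(169,2)=(169*31+2)%997=256 -> [256]

Answer: 256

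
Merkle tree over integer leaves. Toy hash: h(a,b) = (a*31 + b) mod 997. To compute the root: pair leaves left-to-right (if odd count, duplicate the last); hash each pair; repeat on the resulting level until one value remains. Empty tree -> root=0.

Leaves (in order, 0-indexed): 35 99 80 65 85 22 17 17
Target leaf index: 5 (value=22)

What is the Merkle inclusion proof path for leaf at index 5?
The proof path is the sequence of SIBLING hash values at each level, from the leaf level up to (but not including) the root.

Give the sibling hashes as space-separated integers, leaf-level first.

Answer: 85 544 366

Derivation:
L0 (leaves): [35, 99, 80, 65, 85, 22, 17, 17], target index=5
L1: h(35,99)=(35*31+99)%997=187 [pair 0] h(80,65)=(80*31+65)%997=551 [pair 1] h(85,22)=(85*31+22)%997=663 [pair 2] h(17,17)=(17*31+17)%997=544 [pair 3] -> [187, 551, 663, 544]
  Sibling for proof at L0: 85
L2: h(187,551)=(187*31+551)%997=366 [pair 0] h(663,544)=(663*31+544)%997=160 [pair 1] -> [366, 160]
  Sibling for proof at L1: 544
L3: h(366,160)=(366*31+160)%997=539 [pair 0] -> [539]
  Sibling for proof at L2: 366
Root: 539
Proof path (sibling hashes from leaf to root): [85, 544, 366]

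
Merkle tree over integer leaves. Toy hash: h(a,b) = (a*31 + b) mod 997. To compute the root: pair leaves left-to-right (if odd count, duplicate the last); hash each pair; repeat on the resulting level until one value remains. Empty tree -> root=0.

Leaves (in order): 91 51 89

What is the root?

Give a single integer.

Answer: 156

Derivation:
L0: [91, 51, 89]
L1: h(91,51)=(91*31+51)%997=878 h(89,89)=(89*31+89)%997=854 -> [878, 854]
L2: h(878,854)=(878*31+854)%997=156 -> [156]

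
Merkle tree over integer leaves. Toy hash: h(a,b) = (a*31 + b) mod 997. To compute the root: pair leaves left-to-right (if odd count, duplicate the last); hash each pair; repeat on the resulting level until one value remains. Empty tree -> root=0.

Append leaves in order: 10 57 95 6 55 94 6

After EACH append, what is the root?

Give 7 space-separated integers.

After append 10 (leaves=[10]):
  L0: [10]
  root=10
After append 57 (leaves=[10, 57]):
  L0: [10, 57]
  L1: h(10,57)=(10*31+57)%997=367 -> [367]
  root=367
After append 95 (leaves=[10, 57, 95]):
  L0: [10, 57, 95]
  L1: h(10,57)=(10*31+57)%997=367 h(95,95)=(95*31+95)%997=49 -> [367, 49]
  L2: h(367,49)=(367*31+49)%997=459 -> [459]
  root=459
After append 6 (leaves=[10, 57, 95, 6]):
  L0: [10, 57, 95, 6]
  L1: h(10,57)=(10*31+57)%997=367 h(95,6)=(95*31+6)%997=957 -> [367, 957]
  L2: h(367,957)=(367*31+957)%997=370 -> [370]
  root=370
After append 55 (leaves=[10, 57, 95, 6, 55]):
  L0: [10, 57, 95, 6, 55]
  L1: h(10,57)=(10*31+57)%997=367 h(95,6)=(95*31+6)%997=957 h(55,55)=(55*31+55)%997=763 -> [367, 957, 763]
  L2: h(367,957)=(367*31+957)%997=370 h(763,763)=(763*31+763)%997=488 -> [370, 488]
  L3: h(370,488)=(370*31+488)%997=991 -> [991]
  root=991
After append 94 (leaves=[10, 57, 95, 6, 55, 94]):
  L0: [10, 57, 95, 6, 55, 94]
  L1: h(10,57)=(10*31+57)%997=367 h(95,6)=(95*31+6)%997=957 h(55,94)=(55*31+94)%997=802 -> [367, 957, 802]
  L2: h(367,957)=(367*31+957)%997=370 h(802,802)=(802*31+802)%997=739 -> [370, 739]
  L3: h(370,739)=(370*31+739)%997=245 -> [245]
  root=245
After append 6 (leaves=[10, 57, 95, 6, 55, 94, 6]):
  L0: [10, 57, 95, 6, 55, 94, 6]
  L1: h(10,57)=(10*31+57)%997=367 h(95,6)=(95*31+6)%997=957 h(55,94)=(55*31+94)%997=802 h(6,6)=(6*31+6)%997=192 -> [367, 957, 802, 192]
  L2: h(367,957)=(367*31+957)%997=370 h(802,192)=(802*31+192)%997=129 -> [370, 129]
  L3: h(370,129)=(370*31+129)%997=632 -> [632]
  root=632

Answer: 10 367 459 370 991 245 632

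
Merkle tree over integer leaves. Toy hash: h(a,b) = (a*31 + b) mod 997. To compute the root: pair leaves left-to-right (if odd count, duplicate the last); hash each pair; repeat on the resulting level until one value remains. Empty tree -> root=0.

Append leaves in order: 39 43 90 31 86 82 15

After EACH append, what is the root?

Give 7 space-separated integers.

After append 39 (leaves=[39]):
  L0: [39]
  root=39
After append 43 (leaves=[39, 43]):
  L0: [39, 43]
  L1: h(39,43)=(39*31+43)%997=255 -> [255]
  root=255
After append 90 (leaves=[39, 43, 90]):
  L0: [39, 43, 90]
  L1: h(39,43)=(39*31+43)%997=255 h(90,90)=(90*31+90)%997=886 -> [255, 886]
  L2: h(255,886)=(255*31+886)%997=815 -> [815]
  root=815
After append 31 (leaves=[39, 43, 90, 31]):
  L0: [39, 43, 90, 31]
  L1: h(39,43)=(39*31+43)%997=255 h(90,31)=(90*31+31)%997=827 -> [255, 827]
  L2: h(255,827)=(255*31+827)%997=756 -> [756]
  root=756
After append 86 (leaves=[39, 43, 90, 31, 86]):
  L0: [39, 43, 90, 31, 86]
  L1: h(39,43)=(39*31+43)%997=255 h(90,31)=(90*31+31)%997=827 h(86,86)=(86*31+86)%997=758 -> [255, 827, 758]
  L2: h(255,827)=(255*31+827)%997=756 h(758,758)=(758*31+758)%997=328 -> [756, 328]
  L3: h(756,328)=(756*31+328)%997=833 -> [833]
  root=833
After append 82 (leaves=[39, 43, 90, 31, 86, 82]):
  L0: [39, 43, 90, 31, 86, 82]
  L1: h(39,43)=(39*31+43)%997=255 h(90,31)=(90*31+31)%997=827 h(86,82)=(86*31+82)%997=754 -> [255, 827, 754]
  L2: h(255,827)=(255*31+827)%997=756 h(754,754)=(754*31+754)%997=200 -> [756, 200]
  L3: h(756,200)=(756*31+200)%997=705 -> [705]
  root=705
After append 15 (leaves=[39, 43, 90, 31, 86, 82, 15]):
  L0: [39, 43, 90, 31, 86, 82, 15]
  L1: h(39,43)=(39*31+43)%997=255 h(90,31)=(90*31+31)%997=827 h(86,82)=(86*31+82)%997=754 h(15,15)=(15*31+15)%997=480 -> [255, 827, 754, 480]
  L2: h(255,827)=(255*31+827)%997=756 h(754,480)=(754*31+480)%997=923 -> [756, 923]
  L3: h(756,923)=(756*31+923)%997=431 -> [431]
  root=431

Answer: 39 255 815 756 833 705 431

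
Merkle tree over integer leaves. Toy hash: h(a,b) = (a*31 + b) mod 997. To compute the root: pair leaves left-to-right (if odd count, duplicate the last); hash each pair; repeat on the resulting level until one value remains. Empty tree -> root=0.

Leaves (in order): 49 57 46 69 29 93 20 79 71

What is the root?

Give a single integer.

Answer: 352

Derivation:
L0: [49, 57, 46, 69, 29, 93, 20, 79, 71]
L1: h(49,57)=(49*31+57)%997=579 h(46,69)=(46*31+69)%997=498 h(29,93)=(29*31+93)%997=992 h(20,79)=(20*31+79)%997=699 h(71,71)=(71*31+71)%997=278 -> [579, 498, 992, 699, 278]
L2: h(579,498)=(579*31+498)%997=501 h(992,699)=(992*31+699)%997=544 h(278,278)=(278*31+278)%997=920 -> [501, 544, 920]
L3: h(501,544)=(501*31+544)%997=123 h(920,920)=(920*31+920)%997=527 -> [123, 527]
L4: h(123,527)=(123*31+527)%997=352 -> [352]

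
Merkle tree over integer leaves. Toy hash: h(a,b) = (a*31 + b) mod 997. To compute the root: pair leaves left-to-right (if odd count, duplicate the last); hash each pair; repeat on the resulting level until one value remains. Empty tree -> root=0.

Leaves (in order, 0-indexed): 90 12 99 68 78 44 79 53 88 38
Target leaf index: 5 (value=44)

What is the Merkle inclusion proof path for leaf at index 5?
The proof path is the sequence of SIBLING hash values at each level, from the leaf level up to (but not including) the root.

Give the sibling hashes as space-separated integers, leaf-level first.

Answer: 78 508 269 904

Derivation:
L0 (leaves): [90, 12, 99, 68, 78, 44, 79, 53, 88, 38], target index=5
L1: h(90,12)=(90*31+12)%997=808 [pair 0] h(99,68)=(99*31+68)%997=146 [pair 1] h(78,44)=(78*31+44)%997=468 [pair 2] h(79,53)=(79*31+53)%997=508 [pair 3] h(88,38)=(88*31+38)%997=772 [pair 4] -> [808, 146, 468, 508, 772]
  Sibling for proof at L0: 78
L2: h(808,146)=(808*31+146)%997=269 [pair 0] h(468,508)=(468*31+508)%997=61 [pair 1] h(772,772)=(772*31+772)%997=776 [pair 2] -> [269, 61, 776]
  Sibling for proof at L1: 508
L3: h(269,61)=(269*31+61)%997=424 [pair 0] h(776,776)=(776*31+776)%997=904 [pair 1] -> [424, 904]
  Sibling for proof at L2: 269
L4: h(424,904)=(424*31+904)%997=90 [pair 0] -> [90]
  Sibling for proof at L3: 904
Root: 90
Proof path (sibling hashes from leaf to root): [78, 508, 269, 904]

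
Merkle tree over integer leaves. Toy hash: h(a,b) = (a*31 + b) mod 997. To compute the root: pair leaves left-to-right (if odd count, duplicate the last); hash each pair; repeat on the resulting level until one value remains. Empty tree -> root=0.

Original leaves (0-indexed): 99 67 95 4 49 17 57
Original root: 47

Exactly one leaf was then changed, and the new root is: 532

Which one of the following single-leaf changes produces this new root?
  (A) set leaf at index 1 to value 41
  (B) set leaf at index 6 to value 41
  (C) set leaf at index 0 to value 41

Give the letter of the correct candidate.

Answer: B

Derivation:
Original leaves: [99, 67, 95, 4, 49, 17, 57]
Target new root: 532
Try each candidate change and compute the resulting root:
Candidate A: set leaf[1] = 41 -> leaves = [99, 41, 95, 4, 49, 17, 57]
  L0: [99, 41, 95, 4, 49, 17, 57]
  L1: h(99,41)=(99*31+41)%997=119 h(95,4)=(95*31+4)%997=955 h(49,17)=(49*31+17)%997=539 h(57,57)=(57*31+57)%997=827 -> [119, 955, 539, 827]
  L2: h(119,955)=(119*31+955)%997=656 h(539,827)=(539*31+827)%997=587 -> [656, 587]
  L3: h(656,587)=(656*31+587)%997=983 -> [983]
  root = 983 != target 532
Candidate B: set leaf[6] = 41 -> leaves = [99, 67, 95, 4, 49, 17, 41]
  L0: [99, 67, 95, 4, 49, 17, 41]
  L1: h(99,67)=(99*31+67)%997=145 h(95,4)=(95*31+4)%997=955 h(49,17)=(49*31+17)%997=539 h(41,41)=(41*31+41)%997=315 -> [145, 955, 539, 315]
  L2: h(145,955)=(145*31+955)%997=465 h(539,315)=(539*31+315)%997=75 -> [465, 75]
  L3: h(465,75)=(465*31+75)%997=532 -> [532]
  root = 532 == target 532  ** MATCH **
Candidate C: set leaf[0] = 41 -> leaves = [41, 67, 95, 4, 49, 17, 57]
  L0: [41, 67, 95, 4, 49, 17, 57]
  L1: h(41,67)=(41*31+67)%997=341 h(95,4)=(95*31+4)%997=955 h(49,17)=(49*31+17)%997=539 h(57,57)=(57*31+57)%997=827 -> [341, 955, 539, 827]
  L2: h(341,955)=(341*31+955)%997=559 h(539,827)=(539*31+827)%997=587 -> [559, 587]
  L3: h(559,587)=(559*31+587)%997=967 -> [967]
  root = 967 != target 532
Candidate B produces the target root.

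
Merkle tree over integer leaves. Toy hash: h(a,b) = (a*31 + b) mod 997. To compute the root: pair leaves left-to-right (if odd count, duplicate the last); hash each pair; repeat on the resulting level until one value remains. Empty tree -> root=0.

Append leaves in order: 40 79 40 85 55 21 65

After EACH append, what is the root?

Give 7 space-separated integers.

Answer: 40 322 295 340 61 967 324

Derivation:
After append 40 (leaves=[40]):
  L0: [40]
  root=40
After append 79 (leaves=[40, 79]):
  L0: [40, 79]
  L1: h(40,79)=(40*31+79)%997=322 -> [322]
  root=322
After append 40 (leaves=[40, 79, 40]):
  L0: [40, 79, 40]
  L1: h(40,79)=(40*31+79)%997=322 h(40,40)=(40*31+40)%997=283 -> [322, 283]
  L2: h(322,283)=(322*31+283)%997=295 -> [295]
  root=295
After append 85 (leaves=[40, 79, 40, 85]):
  L0: [40, 79, 40, 85]
  L1: h(40,79)=(40*31+79)%997=322 h(40,85)=(40*31+85)%997=328 -> [322, 328]
  L2: h(322,328)=(322*31+328)%997=340 -> [340]
  root=340
After append 55 (leaves=[40, 79, 40, 85, 55]):
  L0: [40, 79, 40, 85, 55]
  L1: h(40,79)=(40*31+79)%997=322 h(40,85)=(40*31+85)%997=328 h(55,55)=(55*31+55)%997=763 -> [322, 328, 763]
  L2: h(322,328)=(322*31+328)%997=340 h(763,763)=(763*31+763)%997=488 -> [340, 488]
  L3: h(340,488)=(340*31+488)%997=61 -> [61]
  root=61
After append 21 (leaves=[40, 79, 40, 85, 55, 21]):
  L0: [40, 79, 40, 85, 55, 21]
  L1: h(40,79)=(40*31+79)%997=322 h(40,85)=(40*31+85)%997=328 h(55,21)=(55*31+21)%997=729 -> [322, 328, 729]
  L2: h(322,328)=(322*31+328)%997=340 h(729,729)=(729*31+729)%997=397 -> [340, 397]
  L3: h(340,397)=(340*31+397)%997=967 -> [967]
  root=967
After append 65 (leaves=[40, 79, 40, 85, 55, 21, 65]):
  L0: [40, 79, 40, 85, 55, 21, 65]
  L1: h(40,79)=(40*31+79)%997=322 h(40,85)=(40*31+85)%997=328 h(55,21)=(55*31+21)%997=729 h(65,65)=(65*31+65)%997=86 -> [322, 328, 729, 86]
  L2: h(322,328)=(322*31+328)%997=340 h(729,86)=(729*31+86)%997=751 -> [340, 751]
  L3: h(340,751)=(340*31+751)%997=324 -> [324]
  root=324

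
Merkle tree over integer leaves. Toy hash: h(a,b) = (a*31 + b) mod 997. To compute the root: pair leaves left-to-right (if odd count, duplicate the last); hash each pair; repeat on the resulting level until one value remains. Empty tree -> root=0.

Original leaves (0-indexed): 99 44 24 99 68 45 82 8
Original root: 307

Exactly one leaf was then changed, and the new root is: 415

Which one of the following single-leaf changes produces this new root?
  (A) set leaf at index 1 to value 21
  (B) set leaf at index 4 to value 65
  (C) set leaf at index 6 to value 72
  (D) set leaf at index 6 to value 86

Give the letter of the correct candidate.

Answer: B

Derivation:
Original leaves: [99, 44, 24, 99, 68, 45, 82, 8]
Target new root: 415
Try each candidate change and compute the resulting root:
Candidate A: set leaf[1] = 21 -> leaves = [99, 21, 24, 99, 68, 45, 82, 8]
  L0: [99, 21, 24, 99, 68, 45, 82, 8]
  L1: h(99,21)=(99*31+21)%997=99 h(24,99)=(24*31+99)%997=843 h(68,45)=(68*31+45)%997=159 h(82,8)=(82*31+8)%997=556 -> [99, 843, 159, 556]
  L2: h(99,843)=(99*31+843)%997=921 h(159,556)=(159*31+556)%997=500 -> [921, 500]
  L3: h(921,500)=(921*31+500)%997=138 -> [138]
  root = 138 != target 415
Candidate B: set leaf[4] = 65 -> leaves = [99, 44, 24, 99, 65, 45, 82, 8]
  L0: [99, 44, 24, 99, 65, 45, 82, 8]
  L1: h(99,44)=(99*31+44)%997=122 h(24,99)=(24*31+99)%997=843 h(65,45)=(65*31+45)%997=66 h(82,8)=(82*31+8)%997=556 -> [122, 843, 66, 556]
  L2: h(122,843)=(122*31+843)%997=637 h(66,556)=(66*31+556)%997=608 -> [637, 608]
  L3: h(637,608)=(637*31+608)%997=415 -> [415]
  root = 415 == target 415  ** MATCH **
Candidate C: set leaf[6] = 72 -> leaves = [99, 44, 24, 99, 68, 45, 72, 8]
  L0: [99, 44, 24, 99, 68, 45, 72, 8]
  L1: h(99,44)=(99*31+44)%997=122 h(24,99)=(24*31+99)%997=843 h(68,45)=(68*31+45)%997=159 h(72,8)=(72*31+8)%997=246 -> [122, 843, 159, 246]
  L2: h(122,843)=(122*31+843)%997=637 h(159,246)=(159*31+246)%997=190 -> [637, 190]
  L3: h(637,190)=(637*31+190)%997=994 -> [994]
  root = 994 != target 415
Candidate D: set leaf[6] = 86 -> leaves = [99, 44, 24, 99, 68, 45, 86, 8]
  L0: [99, 44, 24, 99, 68, 45, 86, 8]
  L1: h(99,44)=(99*31+44)%997=122 h(24,99)=(24*31+99)%997=843 h(68,45)=(68*31+45)%997=159 h(86,8)=(86*31+8)%997=680 -> [122, 843, 159, 680]
  L2: h(122,843)=(122*31+843)%997=637 h(159,680)=(159*31+680)%997=624 -> [637, 624]
  L3: h(637,624)=(637*31+624)%997=431 -> [431]
  root = 431 != target 415
Candidate B produces the target root.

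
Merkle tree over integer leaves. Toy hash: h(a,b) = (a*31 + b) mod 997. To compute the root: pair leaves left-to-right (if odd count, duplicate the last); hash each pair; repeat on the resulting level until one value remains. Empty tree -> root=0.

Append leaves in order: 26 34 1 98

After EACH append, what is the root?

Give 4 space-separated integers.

After append 26 (leaves=[26]):
  L0: [26]
  root=26
After append 34 (leaves=[26, 34]):
  L0: [26, 34]
  L1: h(26,34)=(26*31+34)%997=840 -> [840]
  root=840
After append 1 (leaves=[26, 34, 1]):
  L0: [26, 34, 1]
  L1: h(26,34)=(26*31+34)%997=840 h(1,1)=(1*31+1)%997=32 -> [840, 32]
  L2: h(840,32)=(840*31+32)%997=150 -> [150]
  root=150
After append 98 (leaves=[26, 34, 1, 98]):
  L0: [26, 34, 1, 98]
  L1: h(26,34)=(26*31+34)%997=840 h(1,98)=(1*31+98)%997=129 -> [840, 129]
  L2: h(840,129)=(840*31+129)%997=247 -> [247]
  root=247

Answer: 26 840 150 247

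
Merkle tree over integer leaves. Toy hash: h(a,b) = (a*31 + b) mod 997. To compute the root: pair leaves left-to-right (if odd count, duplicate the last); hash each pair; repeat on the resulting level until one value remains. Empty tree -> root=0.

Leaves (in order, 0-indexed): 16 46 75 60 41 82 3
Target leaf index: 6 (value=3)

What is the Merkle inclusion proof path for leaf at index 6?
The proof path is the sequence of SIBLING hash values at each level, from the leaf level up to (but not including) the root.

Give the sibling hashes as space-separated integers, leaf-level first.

L0 (leaves): [16, 46, 75, 60, 41, 82, 3], target index=6
L1: h(16,46)=(16*31+46)%997=542 [pair 0] h(75,60)=(75*31+60)%997=391 [pair 1] h(41,82)=(41*31+82)%997=356 [pair 2] h(3,3)=(3*31+3)%997=96 [pair 3] -> [542, 391, 356, 96]
  Sibling for proof at L0: 3
L2: h(542,391)=(542*31+391)%997=244 [pair 0] h(356,96)=(356*31+96)%997=165 [pair 1] -> [244, 165]
  Sibling for proof at L1: 356
L3: h(244,165)=(244*31+165)%997=750 [pair 0] -> [750]
  Sibling for proof at L2: 244
Root: 750
Proof path (sibling hashes from leaf to root): [3, 356, 244]

Answer: 3 356 244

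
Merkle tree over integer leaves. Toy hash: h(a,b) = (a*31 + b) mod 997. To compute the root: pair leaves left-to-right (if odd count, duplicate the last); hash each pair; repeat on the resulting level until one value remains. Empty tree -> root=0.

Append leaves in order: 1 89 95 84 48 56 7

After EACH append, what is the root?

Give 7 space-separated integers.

After append 1 (leaves=[1]):
  L0: [1]
  root=1
After append 89 (leaves=[1, 89]):
  L0: [1, 89]
  L1: h(1,89)=(1*31+89)%997=120 -> [120]
  root=120
After append 95 (leaves=[1, 89, 95]):
  L0: [1, 89, 95]
  L1: h(1,89)=(1*31+89)%997=120 h(95,95)=(95*31+95)%997=49 -> [120, 49]
  L2: h(120,49)=(120*31+49)%997=778 -> [778]
  root=778
After append 84 (leaves=[1, 89, 95, 84]):
  L0: [1, 89, 95, 84]
  L1: h(1,89)=(1*31+89)%997=120 h(95,84)=(95*31+84)%997=38 -> [120, 38]
  L2: h(120,38)=(120*31+38)%997=767 -> [767]
  root=767
After append 48 (leaves=[1, 89, 95, 84, 48]):
  L0: [1, 89, 95, 84, 48]
  L1: h(1,89)=(1*31+89)%997=120 h(95,84)=(95*31+84)%997=38 h(48,48)=(48*31+48)%997=539 -> [120, 38, 539]
  L2: h(120,38)=(120*31+38)%997=767 h(539,539)=(539*31+539)%997=299 -> [767, 299]
  L3: h(767,299)=(767*31+299)%997=148 -> [148]
  root=148
After append 56 (leaves=[1, 89, 95, 84, 48, 56]):
  L0: [1, 89, 95, 84, 48, 56]
  L1: h(1,89)=(1*31+89)%997=120 h(95,84)=(95*31+84)%997=38 h(48,56)=(48*31+56)%997=547 -> [120, 38, 547]
  L2: h(120,38)=(120*31+38)%997=767 h(547,547)=(547*31+547)%997=555 -> [767, 555]
  L3: h(767,555)=(767*31+555)%997=404 -> [404]
  root=404
After append 7 (leaves=[1, 89, 95, 84, 48, 56, 7]):
  L0: [1, 89, 95, 84, 48, 56, 7]
  L1: h(1,89)=(1*31+89)%997=120 h(95,84)=(95*31+84)%997=38 h(48,56)=(48*31+56)%997=547 h(7,7)=(7*31+7)%997=224 -> [120, 38, 547, 224]
  L2: h(120,38)=(120*31+38)%997=767 h(547,224)=(547*31+224)%997=232 -> [767, 232]
  L3: h(767,232)=(767*31+232)%997=81 -> [81]
  root=81

Answer: 1 120 778 767 148 404 81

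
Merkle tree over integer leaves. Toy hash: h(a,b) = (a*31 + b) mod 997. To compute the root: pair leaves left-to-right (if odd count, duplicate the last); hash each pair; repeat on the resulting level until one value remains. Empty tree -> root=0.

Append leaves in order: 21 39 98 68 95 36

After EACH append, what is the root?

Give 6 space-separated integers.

After append 21 (leaves=[21]):
  L0: [21]
  root=21
After append 39 (leaves=[21, 39]):
  L0: [21, 39]
  L1: h(21,39)=(21*31+39)%997=690 -> [690]
  root=690
After append 98 (leaves=[21, 39, 98]):
  L0: [21, 39, 98]
  L1: h(21,39)=(21*31+39)%997=690 h(98,98)=(98*31+98)%997=145 -> [690, 145]
  L2: h(690,145)=(690*31+145)%997=598 -> [598]
  root=598
After append 68 (leaves=[21, 39, 98, 68]):
  L0: [21, 39, 98, 68]
  L1: h(21,39)=(21*31+39)%997=690 h(98,68)=(98*31+68)%997=115 -> [690, 115]
  L2: h(690,115)=(690*31+115)%997=568 -> [568]
  root=568
After append 95 (leaves=[21, 39, 98, 68, 95]):
  L0: [21, 39, 98, 68, 95]
  L1: h(21,39)=(21*31+39)%997=690 h(98,68)=(98*31+68)%997=115 h(95,95)=(95*31+95)%997=49 -> [690, 115, 49]
  L2: h(690,115)=(690*31+115)%997=568 h(49,49)=(49*31+49)%997=571 -> [568, 571]
  L3: h(568,571)=(568*31+571)%997=233 -> [233]
  root=233
After append 36 (leaves=[21, 39, 98, 68, 95, 36]):
  L0: [21, 39, 98, 68, 95, 36]
  L1: h(21,39)=(21*31+39)%997=690 h(98,68)=(98*31+68)%997=115 h(95,36)=(95*31+36)%997=987 -> [690, 115, 987]
  L2: h(690,115)=(690*31+115)%997=568 h(987,987)=(987*31+987)%997=677 -> [568, 677]
  L3: h(568,677)=(568*31+677)%997=339 -> [339]
  root=339

Answer: 21 690 598 568 233 339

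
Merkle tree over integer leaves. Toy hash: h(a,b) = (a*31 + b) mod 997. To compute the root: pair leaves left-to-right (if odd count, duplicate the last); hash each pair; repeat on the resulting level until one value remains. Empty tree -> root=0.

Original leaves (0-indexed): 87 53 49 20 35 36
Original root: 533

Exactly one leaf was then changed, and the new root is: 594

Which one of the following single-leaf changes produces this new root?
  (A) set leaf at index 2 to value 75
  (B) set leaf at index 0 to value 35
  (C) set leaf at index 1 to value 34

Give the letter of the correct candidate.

Answer: A

Derivation:
Original leaves: [87, 53, 49, 20, 35, 36]
Target new root: 594
Try each candidate change and compute the resulting root:
Candidate A: set leaf[2] = 75 -> leaves = [87, 53, 75, 20, 35, 36]
  L0: [87, 53, 75, 20, 35, 36]
  L1: h(87,53)=(87*31+53)%997=756 h(75,20)=(75*31+20)%997=351 h(35,36)=(35*31+36)%997=124 -> [756, 351, 124]
  L2: h(756,351)=(756*31+351)%997=856 h(124,124)=(124*31+124)%997=977 -> [856, 977]
  L3: h(856,977)=(856*31+977)%997=594 -> [594]
  root = 594 == target 594  ** MATCH **
Candidate B: set leaf[0] = 35 -> leaves = [35, 53, 49, 20, 35, 36]
  L0: [35, 53, 49, 20, 35, 36]
  L1: h(35,53)=(35*31+53)%997=141 h(49,20)=(49*31+20)%997=542 h(35,36)=(35*31+36)%997=124 -> [141, 542, 124]
  L2: h(141,542)=(141*31+542)%997=925 h(124,124)=(124*31+124)%997=977 -> [925, 977]
  L3: h(925,977)=(925*31+977)%997=739 -> [739]
  root = 739 != target 594
Candidate C: set leaf[1] = 34 -> leaves = [87, 34, 49, 20, 35, 36]
  L0: [87, 34, 49, 20, 35, 36]
  L1: h(87,34)=(87*31+34)%997=737 h(49,20)=(49*31+20)%997=542 h(35,36)=(35*31+36)%997=124 -> [737, 542, 124]
  L2: h(737,542)=(737*31+542)%997=458 h(124,124)=(124*31+124)%997=977 -> [458, 977]
  L3: h(458,977)=(458*31+977)%997=220 -> [220]
  root = 220 != target 594
Candidate A produces the target root.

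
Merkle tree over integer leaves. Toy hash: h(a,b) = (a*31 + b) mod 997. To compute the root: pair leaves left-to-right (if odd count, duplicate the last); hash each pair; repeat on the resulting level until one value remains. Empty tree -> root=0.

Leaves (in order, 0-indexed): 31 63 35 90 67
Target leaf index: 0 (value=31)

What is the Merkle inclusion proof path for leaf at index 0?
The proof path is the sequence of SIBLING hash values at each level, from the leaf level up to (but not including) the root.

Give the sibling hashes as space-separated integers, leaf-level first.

L0 (leaves): [31, 63, 35, 90, 67], target index=0
L1: h(31,63)=(31*31+63)%997=27 [pair 0] h(35,90)=(35*31+90)%997=178 [pair 1] h(67,67)=(67*31+67)%997=150 [pair 2] -> [27, 178, 150]
  Sibling for proof at L0: 63
L2: h(27,178)=(27*31+178)%997=18 [pair 0] h(150,150)=(150*31+150)%997=812 [pair 1] -> [18, 812]
  Sibling for proof at L1: 178
L3: h(18,812)=(18*31+812)%997=373 [pair 0] -> [373]
  Sibling for proof at L2: 812
Root: 373
Proof path (sibling hashes from leaf to root): [63, 178, 812]

Answer: 63 178 812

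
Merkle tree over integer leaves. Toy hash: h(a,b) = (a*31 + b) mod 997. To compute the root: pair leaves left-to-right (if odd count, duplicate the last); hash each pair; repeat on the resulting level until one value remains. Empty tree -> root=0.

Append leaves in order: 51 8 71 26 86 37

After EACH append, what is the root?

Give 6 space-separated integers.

After append 51 (leaves=[51]):
  L0: [51]
  root=51
After append 8 (leaves=[51, 8]):
  L0: [51, 8]
  L1: h(51,8)=(51*31+8)%997=592 -> [592]
  root=592
After append 71 (leaves=[51, 8, 71]):
  L0: [51, 8, 71]
  L1: h(51,8)=(51*31+8)%997=592 h(71,71)=(71*31+71)%997=278 -> [592, 278]
  L2: h(592,278)=(592*31+278)%997=684 -> [684]
  root=684
After append 26 (leaves=[51, 8, 71, 26]):
  L0: [51, 8, 71, 26]
  L1: h(51,8)=(51*31+8)%997=592 h(71,26)=(71*31+26)%997=233 -> [592, 233]
  L2: h(592,233)=(592*31+233)%997=639 -> [639]
  root=639
After append 86 (leaves=[51, 8, 71, 26, 86]):
  L0: [51, 8, 71, 26, 86]
  L1: h(51,8)=(51*31+8)%997=592 h(71,26)=(71*31+26)%997=233 h(86,86)=(86*31+86)%997=758 -> [592, 233, 758]
  L2: h(592,233)=(592*31+233)%997=639 h(758,758)=(758*31+758)%997=328 -> [639, 328]
  L3: h(639,328)=(639*31+328)%997=197 -> [197]
  root=197
After append 37 (leaves=[51, 8, 71, 26, 86, 37]):
  L0: [51, 8, 71, 26, 86, 37]
  L1: h(51,8)=(51*31+8)%997=592 h(71,26)=(71*31+26)%997=233 h(86,37)=(86*31+37)%997=709 -> [592, 233, 709]
  L2: h(592,233)=(592*31+233)%997=639 h(709,709)=(709*31+709)%997=754 -> [639, 754]
  L3: h(639,754)=(639*31+754)%997=623 -> [623]
  root=623

Answer: 51 592 684 639 197 623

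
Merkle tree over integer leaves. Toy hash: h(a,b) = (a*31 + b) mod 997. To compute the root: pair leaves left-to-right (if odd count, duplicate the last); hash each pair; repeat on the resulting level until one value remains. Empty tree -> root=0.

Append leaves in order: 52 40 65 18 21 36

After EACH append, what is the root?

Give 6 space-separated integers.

Answer: 52 655 451 404 130 610

Derivation:
After append 52 (leaves=[52]):
  L0: [52]
  root=52
After append 40 (leaves=[52, 40]):
  L0: [52, 40]
  L1: h(52,40)=(52*31+40)%997=655 -> [655]
  root=655
After append 65 (leaves=[52, 40, 65]):
  L0: [52, 40, 65]
  L1: h(52,40)=(52*31+40)%997=655 h(65,65)=(65*31+65)%997=86 -> [655, 86]
  L2: h(655,86)=(655*31+86)%997=451 -> [451]
  root=451
After append 18 (leaves=[52, 40, 65, 18]):
  L0: [52, 40, 65, 18]
  L1: h(52,40)=(52*31+40)%997=655 h(65,18)=(65*31+18)%997=39 -> [655, 39]
  L2: h(655,39)=(655*31+39)%997=404 -> [404]
  root=404
After append 21 (leaves=[52, 40, 65, 18, 21]):
  L0: [52, 40, 65, 18, 21]
  L1: h(52,40)=(52*31+40)%997=655 h(65,18)=(65*31+18)%997=39 h(21,21)=(21*31+21)%997=672 -> [655, 39, 672]
  L2: h(655,39)=(655*31+39)%997=404 h(672,672)=(672*31+672)%997=567 -> [404, 567]
  L3: h(404,567)=(404*31+567)%997=130 -> [130]
  root=130
After append 36 (leaves=[52, 40, 65, 18, 21, 36]):
  L0: [52, 40, 65, 18, 21, 36]
  L1: h(52,40)=(52*31+40)%997=655 h(65,18)=(65*31+18)%997=39 h(21,36)=(21*31+36)%997=687 -> [655, 39, 687]
  L2: h(655,39)=(655*31+39)%997=404 h(687,687)=(687*31+687)%997=50 -> [404, 50]
  L3: h(404,50)=(404*31+50)%997=610 -> [610]
  root=610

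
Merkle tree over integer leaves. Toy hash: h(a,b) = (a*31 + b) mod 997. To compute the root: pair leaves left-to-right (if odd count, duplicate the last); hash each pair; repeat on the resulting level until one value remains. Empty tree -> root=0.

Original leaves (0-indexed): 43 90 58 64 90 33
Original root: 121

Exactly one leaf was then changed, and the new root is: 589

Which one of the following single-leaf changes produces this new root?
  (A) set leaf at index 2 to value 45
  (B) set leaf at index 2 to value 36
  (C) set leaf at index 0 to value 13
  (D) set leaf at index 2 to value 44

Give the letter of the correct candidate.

Answer: A

Derivation:
Original leaves: [43, 90, 58, 64, 90, 33]
Target new root: 589
Try each candidate change and compute the resulting root:
Candidate A: set leaf[2] = 45 -> leaves = [43, 90, 45, 64, 90, 33]
  L0: [43, 90, 45, 64, 90, 33]
  L1: h(43,90)=(43*31+90)%997=426 h(45,64)=(45*31+64)%997=462 h(90,33)=(90*31+33)%997=829 -> [426, 462, 829]
  L2: h(426,462)=(426*31+462)%997=707 h(829,829)=(829*31+829)%997=606 -> [707, 606]
  L3: h(707,606)=(707*31+606)%997=589 -> [589]
  root = 589 == target 589  ** MATCH **
Candidate B: set leaf[2] = 36 -> leaves = [43, 90, 36, 64, 90, 33]
  L0: [43, 90, 36, 64, 90, 33]
  L1: h(43,90)=(43*31+90)%997=426 h(36,64)=(36*31+64)%997=183 h(90,33)=(90*31+33)%997=829 -> [426, 183, 829]
  L2: h(426,183)=(426*31+183)%997=428 h(829,829)=(829*31+829)%997=606 -> [428, 606]
  L3: h(428,606)=(428*31+606)%997=913 -> [913]
  root = 913 != target 589
Candidate C: set leaf[0] = 13 -> leaves = [13, 90, 58, 64, 90, 33]
  L0: [13, 90, 58, 64, 90, 33]
  L1: h(13,90)=(13*31+90)%997=493 h(58,64)=(58*31+64)%997=865 h(90,33)=(90*31+33)%997=829 -> [493, 865, 829]
  L2: h(493,865)=(493*31+865)%997=196 h(829,829)=(829*31+829)%997=606 -> [196, 606]
  L3: h(196,606)=(196*31+606)%997=700 -> [700]
  root = 700 != target 589
Candidate D: set leaf[2] = 44 -> leaves = [43, 90, 44, 64, 90, 33]
  L0: [43, 90, 44, 64, 90, 33]
  L1: h(43,90)=(43*31+90)%997=426 h(44,64)=(44*31+64)%997=431 h(90,33)=(90*31+33)%997=829 -> [426, 431, 829]
  L2: h(426,431)=(426*31+431)%997=676 h(829,829)=(829*31+829)%997=606 -> [676, 606]
  L3: h(676,606)=(676*31+606)%997=625 -> [625]
  root = 625 != target 589
Candidate A produces the target root.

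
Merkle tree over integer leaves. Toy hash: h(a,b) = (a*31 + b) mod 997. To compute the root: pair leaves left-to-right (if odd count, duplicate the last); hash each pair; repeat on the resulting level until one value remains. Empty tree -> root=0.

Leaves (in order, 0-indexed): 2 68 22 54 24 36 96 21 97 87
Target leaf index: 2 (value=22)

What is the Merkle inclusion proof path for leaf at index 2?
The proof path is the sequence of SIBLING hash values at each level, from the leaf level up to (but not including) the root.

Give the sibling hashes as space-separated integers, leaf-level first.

L0 (leaves): [2, 68, 22, 54, 24, 36, 96, 21, 97, 87], target index=2
L1: h(2,68)=(2*31+68)%997=130 [pair 0] h(22,54)=(22*31+54)%997=736 [pair 1] h(24,36)=(24*31+36)%997=780 [pair 2] h(96,21)=(96*31+21)%997=6 [pair 3] h(97,87)=(97*31+87)%997=103 [pair 4] -> [130, 736, 780, 6, 103]
  Sibling for proof at L0: 54
L2: h(130,736)=(130*31+736)%997=778 [pair 0] h(780,6)=(780*31+6)%997=258 [pair 1] h(103,103)=(103*31+103)%997=305 [pair 2] -> [778, 258, 305]
  Sibling for proof at L1: 130
L3: h(778,258)=(778*31+258)%997=448 [pair 0] h(305,305)=(305*31+305)%997=787 [pair 1] -> [448, 787]
  Sibling for proof at L2: 258
L4: h(448,787)=(448*31+787)%997=717 [pair 0] -> [717]
  Sibling for proof at L3: 787
Root: 717
Proof path (sibling hashes from leaf to root): [54, 130, 258, 787]

Answer: 54 130 258 787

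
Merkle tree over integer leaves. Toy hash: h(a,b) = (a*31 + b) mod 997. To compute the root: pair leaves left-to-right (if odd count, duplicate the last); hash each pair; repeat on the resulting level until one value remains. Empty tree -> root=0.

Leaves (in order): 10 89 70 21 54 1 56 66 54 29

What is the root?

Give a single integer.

L0: [10, 89, 70, 21, 54, 1, 56, 66, 54, 29]
L1: h(10,89)=(10*31+89)%997=399 h(70,21)=(70*31+21)%997=197 h(54,1)=(54*31+1)%997=678 h(56,66)=(56*31+66)%997=805 h(54,29)=(54*31+29)%997=706 -> [399, 197, 678, 805, 706]
L2: h(399,197)=(399*31+197)%997=602 h(678,805)=(678*31+805)%997=886 h(706,706)=(706*31+706)%997=658 -> [602, 886, 658]
L3: h(602,886)=(602*31+886)%997=605 h(658,658)=(658*31+658)%997=119 -> [605, 119]
L4: h(605,119)=(605*31+119)%997=928 -> [928]

Answer: 928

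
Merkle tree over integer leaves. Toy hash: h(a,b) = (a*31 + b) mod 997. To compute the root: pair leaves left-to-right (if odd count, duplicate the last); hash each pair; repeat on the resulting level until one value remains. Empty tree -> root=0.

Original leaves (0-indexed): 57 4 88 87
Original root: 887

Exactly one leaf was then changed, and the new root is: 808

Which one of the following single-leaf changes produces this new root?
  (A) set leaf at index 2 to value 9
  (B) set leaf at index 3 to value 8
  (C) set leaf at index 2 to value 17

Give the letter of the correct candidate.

Answer: B

Derivation:
Original leaves: [57, 4, 88, 87]
Target new root: 808
Try each candidate change and compute the resulting root:
Candidate A: set leaf[2] = 9 -> leaves = [57, 4, 9, 87]
  L0: [57, 4, 9, 87]
  L1: h(57,4)=(57*31+4)%997=774 h(9,87)=(9*31+87)%997=366 -> [774, 366]
  L2: h(774,366)=(774*31+366)%997=432 -> [432]
  root = 432 != target 808
Candidate B: set leaf[3] = 8 -> leaves = [57, 4, 88, 8]
  L0: [57, 4, 88, 8]
  L1: h(57,4)=(57*31+4)%997=774 h(88,8)=(88*31+8)%997=742 -> [774, 742]
  L2: h(774,742)=(774*31+742)%997=808 -> [808]
  root = 808 == target 808  ** MATCH **
Candidate C: set leaf[2] = 17 -> leaves = [57, 4, 17, 87]
  L0: [57, 4, 17, 87]
  L1: h(57,4)=(57*31+4)%997=774 h(17,87)=(17*31+87)%997=614 -> [774, 614]
  L2: h(774,614)=(774*31+614)%997=680 -> [680]
  root = 680 != target 808
Candidate B produces the target root.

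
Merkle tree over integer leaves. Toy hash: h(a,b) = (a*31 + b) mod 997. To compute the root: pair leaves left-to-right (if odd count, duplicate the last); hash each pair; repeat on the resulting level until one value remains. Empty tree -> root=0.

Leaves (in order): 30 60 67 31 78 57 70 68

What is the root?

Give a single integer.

Answer: 995

Derivation:
L0: [30, 60, 67, 31, 78, 57, 70, 68]
L1: h(30,60)=(30*31+60)%997=990 h(67,31)=(67*31+31)%997=114 h(78,57)=(78*31+57)%997=481 h(70,68)=(70*31+68)%997=244 -> [990, 114, 481, 244]
L2: h(990,114)=(990*31+114)%997=894 h(481,244)=(481*31+244)%997=200 -> [894, 200]
L3: h(894,200)=(894*31+200)%997=995 -> [995]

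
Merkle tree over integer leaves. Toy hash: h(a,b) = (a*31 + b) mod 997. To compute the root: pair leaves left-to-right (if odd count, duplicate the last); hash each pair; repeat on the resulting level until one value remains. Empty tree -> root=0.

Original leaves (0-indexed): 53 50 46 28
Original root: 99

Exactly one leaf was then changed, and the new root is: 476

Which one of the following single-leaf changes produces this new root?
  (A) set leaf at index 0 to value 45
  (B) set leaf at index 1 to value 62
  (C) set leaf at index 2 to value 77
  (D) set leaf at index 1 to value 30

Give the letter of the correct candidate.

Original leaves: [53, 50, 46, 28]
Target new root: 476
Try each candidate change and compute the resulting root:
Candidate A: set leaf[0] = 45 -> leaves = [45, 50, 46, 28]
  L0: [45, 50, 46, 28]
  L1: h(45,50)=(45*31+50)%997=448 h(46,28)=(46*31+28)%997=457 -> [448, 457]
  L2: h(448,457)=(448*31+457)%997=387 -> [387]
  root = 387 != target 476
Candidate B: set leaf[1] = 62 -> leaves = [53, 62, 46, 28]
  L0: [53, 62, 46, 28]
  L1: h(53,62)=(53*31+62)%997=708 h(46,28)=(46*31+28)%997=457 -> [708, 457]
  L2: h(708,457)=(708*31+457)%997=471 -> [471]
  root = 471 != target 476
Candidate C: set leaf[2] = 77 -> leaves = [53, 50, 77, 28]
  L0: [53, 50, 77, 28]
  L1: h(53,50)=(53*31+50)%997=696 h(77,28)=(77*31+28)%997=421 -> [696, 421]
  L2: h(696,421)=(696*31+421)%997=63 -> [63]
  root = 63 != target 476
Candidate D: set leaf[1] = 30 -> leaves = [53, 30, 46, 28]
  L0: [53, 30, 46, 28]
  L1: h(53,30)=(53*31+30)%997=676 h(46,28)=(46*31+28)%997=457 -> [676, 457]
  L2: h(676,457)=(676*31+457)%997=476 -> [476]
  root = 476 == target 476  ** MATCH **
Candidate D produces the target root.

Answer: D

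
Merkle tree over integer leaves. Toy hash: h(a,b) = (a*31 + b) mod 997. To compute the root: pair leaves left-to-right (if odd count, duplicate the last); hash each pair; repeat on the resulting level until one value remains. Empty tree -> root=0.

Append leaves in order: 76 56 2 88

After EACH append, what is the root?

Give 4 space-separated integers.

Answer: 76 418 61 147

Derivation:
After append 76 (leaves=[76]):
  L0: [76]
  root=76
After append 56 (leaves=[76, 56]):
  L0: [76, 56]
  L1: h(76,56)=(76*31+56)%997=418 -> [418]
  root=418
After append 2 (leaves=[76, 56, 2]):
  L0: [76, 56, 2]
  L1: h(76,56)=(76*31+56)%997=418 h(2,2)=(2*31+2)%997=64 -> [418, 64]
  L2: h(418,64)=(418*31+64)%997=61 -> [61]
  root=61
After append 88 (leaves=[76, 56, 2, 88]):
  L0: [76, 56, 2, 88]
  L1: h(76,56)=(76*31+56)%997=418 h(2,88)=(2*31+88)%997=150 -> [418, 150]
  L2: h(418,150)=(418*31+150)%997=147 -> [147]
  root=147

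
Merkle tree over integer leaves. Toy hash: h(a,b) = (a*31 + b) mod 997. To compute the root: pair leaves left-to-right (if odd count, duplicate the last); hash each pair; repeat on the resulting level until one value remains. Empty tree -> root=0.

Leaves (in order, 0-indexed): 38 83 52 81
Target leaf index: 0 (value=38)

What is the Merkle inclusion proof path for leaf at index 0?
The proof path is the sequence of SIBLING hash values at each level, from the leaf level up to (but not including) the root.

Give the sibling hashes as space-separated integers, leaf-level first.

L0 (leaves): [38, 83, 52, 81], target index=0
L1: h(38,83)=(38*31+83)%997=264 [pair 0] h(52,81)=(52*31+81)%997=696 [pair 1] -> [264, 696]
  Sibling for proof at L0: 83
L2: h(264,696)=(264*31+696)%997=904 [pair 0] -> [904]
  Sibling for proof at L1: 696
Root: 904
Proof path (sibling hashes from leaf to root): [83, 696]

Answer: 83 696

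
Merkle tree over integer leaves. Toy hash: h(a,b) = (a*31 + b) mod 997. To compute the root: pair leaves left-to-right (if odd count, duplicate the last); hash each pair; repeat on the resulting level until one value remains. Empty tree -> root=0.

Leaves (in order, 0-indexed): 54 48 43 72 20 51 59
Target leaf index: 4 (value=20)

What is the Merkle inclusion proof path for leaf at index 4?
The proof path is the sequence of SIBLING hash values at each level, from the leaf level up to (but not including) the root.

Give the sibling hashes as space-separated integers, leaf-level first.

L0 (leaves): [54, 48, 43, 72, 20, 51, 59], target index=4
L1: h(54,48)=(54*31+48)%997=725 [pair 0] h(43,72)=(43*31+72)%997=408 [pair 1] h(20,51)=(20*31+51)%997=671 [pair 2] h(59,59)=(59*31+59)%997=891 [pair 3] -> [725, 408, 671, 891]
  Sibling for proof at L0: 51
L2: h(725,408)=(725*31+408)%997=949 [pair 0] h(671,891)=(671*31+891)%997=755 [pair 1] -> [949, 755]
  Sibling for proof at L1: 891
L3: h(949,755)=(949*31+755)%997=264 [pair 0] -> [264]
  Sibling for proof at L2: 949
Root: 264
Proof path (sibling hashes from leaf to root): [51, 891, 949]

Answer: 51 891 949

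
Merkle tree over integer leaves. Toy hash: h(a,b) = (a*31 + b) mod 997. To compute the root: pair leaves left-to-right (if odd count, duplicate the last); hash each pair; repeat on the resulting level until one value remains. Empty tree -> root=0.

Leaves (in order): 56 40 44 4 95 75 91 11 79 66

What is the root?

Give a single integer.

Answer: 740

Derivation:
L0: [56, 40, 44, 4, 95, 75, 91, 11, 79, 66]
L1: h(56,40)=(56*31+40)%997=779 h(44,4)=(44*31+4)%997=371 h(95,75)=(95*31+75)%997=29 h(91,11)=(91*31+11)%997=838 h(79,66)=(79*31+66)%997=521 -> [779, 371, 29, 838, 521]
L2: h(779,371)=(779*31+371)%997=592 h(29,838)=(29*31+838)%997=740 h(521,521)=(521*31+521)%997=720 -> [592, 740, 720]
L3: h(592,740)=(592*31+740)%997=149 h(720,720)=(720*31+720)%997=109 -> [149, 109]
L4: h(149,109)=(149*31+109)%997=740 -> [740]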